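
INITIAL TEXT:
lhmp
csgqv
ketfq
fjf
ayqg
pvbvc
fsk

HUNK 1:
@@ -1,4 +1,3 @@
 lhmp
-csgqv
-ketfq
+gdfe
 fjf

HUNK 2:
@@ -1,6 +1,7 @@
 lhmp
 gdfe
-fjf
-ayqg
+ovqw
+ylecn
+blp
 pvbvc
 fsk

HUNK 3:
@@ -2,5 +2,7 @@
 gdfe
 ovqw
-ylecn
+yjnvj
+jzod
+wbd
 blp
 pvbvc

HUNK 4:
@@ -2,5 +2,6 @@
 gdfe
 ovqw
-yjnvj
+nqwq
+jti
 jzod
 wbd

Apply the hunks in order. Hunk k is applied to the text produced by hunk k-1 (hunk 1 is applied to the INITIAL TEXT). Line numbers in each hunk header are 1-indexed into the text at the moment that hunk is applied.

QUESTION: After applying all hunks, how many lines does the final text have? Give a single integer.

Answer: 10

Derivation:
Hunk 1: at line 1 remove [csgqv,ketfq] add [gdfe] -> 6 lines: lhmp gdfe fjf ayqg pvbvc fsk
Hunk 2: at line 1 remove [fjf,ayqg] add [ovqw,ylecn,blp] -> 7 lines: lhmp gdfe ovqw ylecn blp pvbvc fsk
Hunk 3: at line 2 remove [ylecn] add [yjnvj,jzod,wbd] -> 9 lines: lhmp gdfe ovqw yjnvj jzod wbd blp pvbvc fsk
Hunk 4: at line 2 remove [yjnvj] add [nqwq,jti] -> 10 lines: lhmp gdfe ovqw nqwq jti jzod wbd blp pvbvc fsk
Final line count: 10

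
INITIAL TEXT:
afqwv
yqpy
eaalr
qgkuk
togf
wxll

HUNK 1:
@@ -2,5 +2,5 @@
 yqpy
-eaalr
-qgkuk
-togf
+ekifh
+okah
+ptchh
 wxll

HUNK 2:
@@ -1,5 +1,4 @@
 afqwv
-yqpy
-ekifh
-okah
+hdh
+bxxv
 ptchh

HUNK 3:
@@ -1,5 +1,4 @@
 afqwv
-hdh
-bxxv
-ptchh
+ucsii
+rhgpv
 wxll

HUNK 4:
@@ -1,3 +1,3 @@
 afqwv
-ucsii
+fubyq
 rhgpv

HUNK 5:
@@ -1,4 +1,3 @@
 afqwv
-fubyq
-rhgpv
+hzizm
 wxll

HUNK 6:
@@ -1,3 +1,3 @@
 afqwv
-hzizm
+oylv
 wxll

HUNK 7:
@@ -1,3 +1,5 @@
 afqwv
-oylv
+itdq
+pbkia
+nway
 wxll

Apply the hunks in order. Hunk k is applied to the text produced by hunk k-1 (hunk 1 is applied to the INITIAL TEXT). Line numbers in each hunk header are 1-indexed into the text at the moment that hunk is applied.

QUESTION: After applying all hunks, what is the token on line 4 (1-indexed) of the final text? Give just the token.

Hunk 1: at line 2 remove [eaalr,qgkuk,togf] add [ekifh,okah,ptchh] -> 6 lines: afqwv yqpy ekifh okah ptchh wxll
Hunk 2: at line 1 remove [yqpy,ekifh,okah] add [hdh,bxxv] -> 5 lines: afqwv hdh bxxv ptchh wxll
Hunk 3: at line 1 remove [hdh,bxxv,ptchh] add [ucsii,rhgpv] -> 4 lines: afqwv ucsii rhgpv wxll
Hunk 4: at line 1 remove [ucsii] add [fubyq] -> 4 lines: afqwv fubyq rhgpv wxll
Hunk 5: at line 1 remove [fubyq,rhgpv] add [hzizm] -> 3 lines: afqwv hzizm wxll
Hunk 6: at line 1 remove [hzizm] add [oylv] -> 3 lines: afqwv oylv wxll
Hunk 7: at line 1 remove [oylv] add [itdq,pbkia,nway] -> 5 lines: afqwv itdq pbkia nway wxll
Final line 4: nway

Answer: nway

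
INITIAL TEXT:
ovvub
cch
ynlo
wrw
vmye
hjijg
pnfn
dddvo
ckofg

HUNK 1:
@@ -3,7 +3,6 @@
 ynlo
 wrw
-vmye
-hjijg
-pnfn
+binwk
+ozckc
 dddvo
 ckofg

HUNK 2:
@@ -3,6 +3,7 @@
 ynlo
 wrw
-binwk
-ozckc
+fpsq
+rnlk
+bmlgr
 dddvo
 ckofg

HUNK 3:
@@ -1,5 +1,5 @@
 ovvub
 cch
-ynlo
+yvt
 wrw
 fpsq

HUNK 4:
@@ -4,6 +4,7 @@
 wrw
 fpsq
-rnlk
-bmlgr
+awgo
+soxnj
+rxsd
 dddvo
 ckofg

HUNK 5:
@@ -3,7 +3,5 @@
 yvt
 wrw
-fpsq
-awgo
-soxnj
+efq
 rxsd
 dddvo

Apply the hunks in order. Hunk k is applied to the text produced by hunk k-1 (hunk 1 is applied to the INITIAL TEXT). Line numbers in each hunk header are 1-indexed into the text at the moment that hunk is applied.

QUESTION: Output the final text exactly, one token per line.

Answer: ovvub
cch
yvt
wrw
efq
rxsd
dddvo
ckofg

Derivation:
Hunk 1: at line 3 remove [vmye,hjijg,pnfn] add [binwk,ozckc] -> 8 lines: ovvub cch ynlo wrw binwk ozckc dddvo ckofg
Hunk 2: at line 3 remove [binwk,ozckc] add [fpsq,rnlk,bmlgr] -> 9 lines: ovvub cch ynlo wrw fpsq rnlk bmlgr dddvo ckofg
Hunk 3: at line 1 remove [ynlo] add [yvt] -> 9 lines: ovvub cch yvt wrw fpsq rnlk bmlgr dddvo ckofg
Hunk 4: at line 4 remove [rnlk,bmlgr] add [awgo,soxnj,rxsd] -> 10 lines: ovvub cch yvt wrw fpsq awgo soxnj rxsd dddvo ckofg
Hunk 5: at line 3 remove [fpsq,awgo,soxnj] add [efq] -> 8 lines: ovvub cch yvt wrw efq rxsd dddvo ckofg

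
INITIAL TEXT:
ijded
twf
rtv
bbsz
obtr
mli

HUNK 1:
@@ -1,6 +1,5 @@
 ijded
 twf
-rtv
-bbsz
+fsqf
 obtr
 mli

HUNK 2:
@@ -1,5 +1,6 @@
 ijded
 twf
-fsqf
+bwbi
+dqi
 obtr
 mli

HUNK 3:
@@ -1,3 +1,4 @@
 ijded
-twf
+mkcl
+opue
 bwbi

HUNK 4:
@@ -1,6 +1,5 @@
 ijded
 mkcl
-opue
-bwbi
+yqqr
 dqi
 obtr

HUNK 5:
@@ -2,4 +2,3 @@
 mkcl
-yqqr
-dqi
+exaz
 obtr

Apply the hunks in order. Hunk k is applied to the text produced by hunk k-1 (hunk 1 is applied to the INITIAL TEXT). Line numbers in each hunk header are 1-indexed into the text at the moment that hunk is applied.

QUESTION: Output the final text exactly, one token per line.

Answer: ijded
mkcl
exaz
obtr
mli

Derivation:
Hunk 1: at line 1 remove [rtv,bbsz] add [fsqf] -> 5 lines: ijded twf fsqf obtr mli
Hunk 2: at line 1 remove [fsqf] add [bwbi,dqi] -> 6 lines: ijded twf bwbi dqi obtr mli
Hunk 3: at line 1 remove [twf] add [mkcl,opue] -> 7 lines: ijded mkcl opue bwbi dqi obtr mli
Hunk 4: at line 1 remove [opue,bwbi] add [yqqr] -> 6 lines: ijded mkcl yqqr dqi obtr mli
Hunk 5: at line 2 remove [yqqr,dqi] add [exaz] -> 5 lines: ijded mkcl exaz obtr mli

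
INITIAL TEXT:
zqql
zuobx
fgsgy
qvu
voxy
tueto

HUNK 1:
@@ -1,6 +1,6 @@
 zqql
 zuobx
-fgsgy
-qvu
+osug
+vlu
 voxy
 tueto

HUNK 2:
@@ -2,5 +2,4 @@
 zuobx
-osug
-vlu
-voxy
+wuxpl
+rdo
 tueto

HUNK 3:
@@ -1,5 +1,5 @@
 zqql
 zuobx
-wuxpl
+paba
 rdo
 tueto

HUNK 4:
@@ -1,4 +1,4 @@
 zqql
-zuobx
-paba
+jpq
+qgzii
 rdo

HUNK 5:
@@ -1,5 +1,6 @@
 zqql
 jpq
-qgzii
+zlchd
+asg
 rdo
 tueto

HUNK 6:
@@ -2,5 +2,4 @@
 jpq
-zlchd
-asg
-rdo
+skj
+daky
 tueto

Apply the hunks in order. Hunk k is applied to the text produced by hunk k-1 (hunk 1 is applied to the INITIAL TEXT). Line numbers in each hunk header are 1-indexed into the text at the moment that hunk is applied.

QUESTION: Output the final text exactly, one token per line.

Answer: zqql
jpq
skj
daky
tueto

Derivation:
Hunk 1: at line 1 remove [fgsgy,qvu] add [osug,vlu] -> 6 lines: zqql zuobx osug vlu voxy tueto
Hunk 2: at line 2 remove [osug,vlu,voxy] add [wuxpl,rdo] -> 5 lines: zqql zuobx wuxpl rdo tueto
Hunk 3: at line 1 remove [wuxpl] add [paba] -> 5 lines: zqql zuobx paba rdo tueto
Hunk 4: at line 1 remove [zuobx,paba] add [jpq,qgzii] -> 5 lines: zqql jpq qgzii rdo tueto
Hunk 5: at line 1 remove [qgzii] add [zlchd,asg] -> 6 lines: zqql jpq zlchd asg rdo tueto
Hunk 6: at line 2 remove [zlchd,asg,rdo] add [skj,daky] -> 5 lines: zqql jpq skj daky tueto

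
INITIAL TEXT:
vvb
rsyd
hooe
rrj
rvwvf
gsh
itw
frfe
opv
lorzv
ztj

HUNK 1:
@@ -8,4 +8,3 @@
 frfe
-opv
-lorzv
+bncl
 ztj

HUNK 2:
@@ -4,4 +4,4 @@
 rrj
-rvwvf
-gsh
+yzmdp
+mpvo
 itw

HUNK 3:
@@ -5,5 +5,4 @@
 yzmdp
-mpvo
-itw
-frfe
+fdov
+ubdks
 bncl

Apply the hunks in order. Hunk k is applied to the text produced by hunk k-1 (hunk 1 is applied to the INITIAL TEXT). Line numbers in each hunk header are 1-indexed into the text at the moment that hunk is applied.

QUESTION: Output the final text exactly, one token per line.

Answer: vvb
rsyd
hooe
rrj
yzmdp
fdov
ubdks
bncl
ztj

Derivation:
Hunk 1: at line 8 remove [opv,lorzv] add [bncl] -> 10 lines: vvb rsyd hooe rrj rvwvf gsh itw frfe bncl ztj
Hunk 2: at line 4 remove [rvwvf,gsh] add [yzmdp,mpvo] -> 10 lines: vvb rsyd hooe rrj yzmdp mpvo itw frfe bncl ztj
Hunk 3: at line 5 remove [mpvo,itw,frfe] add [fdov,ubdks] -> 9 lines: vvb rsyd hooe rrj yzmdp fdov ubdks bncl ztj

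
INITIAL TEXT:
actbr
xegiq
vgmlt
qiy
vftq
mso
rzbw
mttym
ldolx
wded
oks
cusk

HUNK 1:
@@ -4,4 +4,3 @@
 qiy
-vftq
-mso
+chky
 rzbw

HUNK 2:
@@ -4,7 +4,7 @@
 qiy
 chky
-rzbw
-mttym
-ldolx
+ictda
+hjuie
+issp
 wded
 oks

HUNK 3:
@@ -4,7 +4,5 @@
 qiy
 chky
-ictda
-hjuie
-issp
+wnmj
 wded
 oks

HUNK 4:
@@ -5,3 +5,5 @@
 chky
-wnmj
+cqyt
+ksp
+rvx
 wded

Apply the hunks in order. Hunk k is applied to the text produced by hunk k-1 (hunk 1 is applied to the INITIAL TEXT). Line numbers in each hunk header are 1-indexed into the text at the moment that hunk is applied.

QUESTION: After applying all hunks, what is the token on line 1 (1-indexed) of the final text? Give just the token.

Answer: actbr

Derivation:
Hunk 1: at line 4 remove [vftq,mso] add [chky] -> 11 lines: actbr xegiq vgmlt qiy chky rzbw mttym ldolx wded oks cusk
Hunk 2: at line 4 remove [rzbw,mttym,ldolx] add [ictda,hjuie,issp] -> 11 lines: actbr xegiq vgmlt qiy chky ictda hjuie issp wded oks cusk
Hunk 3: at line 4 remove [ictda,hjuie,issp] add [wnmj] -> 9 lines: actbr xegiq vgmlt qiy chky wnmj wded oks cusk
Hunk 4: at line 5 remove [wnmj] add [cqyt,ksp,rvx] -> 11 lines: actbr xegiq vgmlt qiy chky cqyt ksp rvx wded oks cusk
Final line 1: actbr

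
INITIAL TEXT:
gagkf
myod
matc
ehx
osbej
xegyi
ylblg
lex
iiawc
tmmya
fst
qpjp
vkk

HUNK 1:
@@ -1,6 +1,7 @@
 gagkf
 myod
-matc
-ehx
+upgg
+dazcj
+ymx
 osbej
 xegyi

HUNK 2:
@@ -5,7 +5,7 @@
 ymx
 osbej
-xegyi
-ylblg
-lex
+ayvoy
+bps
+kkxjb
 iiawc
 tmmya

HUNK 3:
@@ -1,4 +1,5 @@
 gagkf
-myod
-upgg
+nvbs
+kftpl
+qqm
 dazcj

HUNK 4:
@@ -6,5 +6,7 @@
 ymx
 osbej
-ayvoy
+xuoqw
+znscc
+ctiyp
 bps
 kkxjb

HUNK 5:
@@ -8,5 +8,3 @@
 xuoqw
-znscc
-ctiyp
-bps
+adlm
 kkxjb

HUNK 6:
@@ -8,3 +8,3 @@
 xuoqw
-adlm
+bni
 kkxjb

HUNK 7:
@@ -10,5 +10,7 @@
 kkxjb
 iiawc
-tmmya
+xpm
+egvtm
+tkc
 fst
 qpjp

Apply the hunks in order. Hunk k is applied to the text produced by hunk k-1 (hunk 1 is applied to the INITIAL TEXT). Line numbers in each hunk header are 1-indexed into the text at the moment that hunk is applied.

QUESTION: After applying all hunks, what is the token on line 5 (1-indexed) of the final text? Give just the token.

Answer: dazcj

Derivation:
Hunk 1: at line 1 remove [matc,ehx] add [upgg,dazcj,ymx] -> 14 lines: gagkf myod upgg dazcj ymx osbej xegyi ylblg lex iiawc tmmya fst qpjp vkk
Hunk 2: at line 5 remove [xegyi,ylblg,lex] add [ayvoy,bps,kkxjb] -> 14 lines: gagkf myod upgg dazcj ymx osbej ayvoy bps kkxjb iiawc tmmya fst qpjp vkk
Hunk 3: at line 1 remove [myod,upgg] add [nvbs,kftpl,qqm] -> 15 lines: gagkf nvbs kftpl qqm dazcj ymx osbej ayvoy bps kkxjb iiawc tmmya fst qpjp vkk
Hunk 4: at line 6 remove [ayvoy] add [xuoqw,znscc,ctiyp] -> 17 lines: gagkf nvbs kftpl qqm dazcj ymx osbej xuoqw znscc ctiyp bps kkxjb iiawc tmmya fst qpjp vkk
Hunk 5: at line 8 remove [znscc,ctiyp,bps] add [adlm] -> 15 lines: gagkf nvbs kftpl qqm dazcj ymx osbej xuoqw adlm kkxjb iiawc tmmya fst qpjp vkk
Hunk 6: at line 8 remove [adlm] add [bni] -> 15 lines: gagkf nvbs kftpl qqm dazcj ymx osbej xuoqw bni kkxjb iiawc tmmya fst qpjp vkk
Hunk 7: at line 10 remove [tmmya] add [xpm,egvtm,tkc] -> 17 lines: gagkf nvbs kftpl qqm dazcj ymx osbej xuoqw bni kkxjb iiawc xpm egvtm tkc fst qpjp vkk
Final line 5: dazcj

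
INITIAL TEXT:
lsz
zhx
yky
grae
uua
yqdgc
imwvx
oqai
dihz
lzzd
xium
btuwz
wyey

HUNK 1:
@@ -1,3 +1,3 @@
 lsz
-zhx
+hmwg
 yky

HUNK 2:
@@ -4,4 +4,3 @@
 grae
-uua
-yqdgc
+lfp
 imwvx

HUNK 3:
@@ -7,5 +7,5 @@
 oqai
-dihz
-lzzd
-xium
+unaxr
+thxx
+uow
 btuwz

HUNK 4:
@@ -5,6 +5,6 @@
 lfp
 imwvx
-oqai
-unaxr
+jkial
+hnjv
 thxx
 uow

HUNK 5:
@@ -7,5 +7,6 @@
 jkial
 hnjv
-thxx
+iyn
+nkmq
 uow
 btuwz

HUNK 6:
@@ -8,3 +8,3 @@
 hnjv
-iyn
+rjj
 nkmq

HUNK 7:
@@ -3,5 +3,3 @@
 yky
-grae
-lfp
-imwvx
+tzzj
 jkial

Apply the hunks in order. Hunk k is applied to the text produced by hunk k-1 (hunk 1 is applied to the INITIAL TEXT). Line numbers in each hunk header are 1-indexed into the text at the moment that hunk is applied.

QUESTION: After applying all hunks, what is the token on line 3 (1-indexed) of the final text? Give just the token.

Answer: yky

Derivation:
Hunk 1: at line 1 remove [zhx] add [hmwg] -> 13 lines: lsz hmwg yky grae uua yqdgc imwvx oqai dihz lzzd xium btuwz wyey
Hunk 2: at line 4 remove [uua,yqdgc] add [lfp] -> 12 lines: lsz hmwg yky grae lfp imwvx oqai dihz lzzd xium btuwz wyey
Hunk 3: at line 7 remove [dihz,lzzd,xium] add [unaxr,thxx,uow] -> 12 lines: lsz hmwg yky grae lfp imwvx oqai unaxr thxx uow btuwz wyey
Hunk 4: at line 5 remove [oqai,unaxr] add [jkial,hnjv] -> 12 lines: lsz hmwg yky grae lfp imwvx jkial hnjv thxx uow btuwz wyey
Hunk 5: at line 7 remove [thxx] add [iyn,nkmq] -> 13 lines: lsz hmwg yky grae lfp imwvx jkial hnjv iyn nkmq uow btuwz wyey
Hunk 6: at line 8 remove [iyn] add [rjj] -> 13 lines: lsz hmwg yky grae lfp imwvx jkial hnjv rjj nkmq uow btuwz wyey
Hunk 7: at line 3 remove [grae,lfp,imwvx] add [tzzj] -> 11 lines: lsz hmwg yky tzzj jkial hnjv rjj nkmq uow btuwz wyey
Final line 3: yky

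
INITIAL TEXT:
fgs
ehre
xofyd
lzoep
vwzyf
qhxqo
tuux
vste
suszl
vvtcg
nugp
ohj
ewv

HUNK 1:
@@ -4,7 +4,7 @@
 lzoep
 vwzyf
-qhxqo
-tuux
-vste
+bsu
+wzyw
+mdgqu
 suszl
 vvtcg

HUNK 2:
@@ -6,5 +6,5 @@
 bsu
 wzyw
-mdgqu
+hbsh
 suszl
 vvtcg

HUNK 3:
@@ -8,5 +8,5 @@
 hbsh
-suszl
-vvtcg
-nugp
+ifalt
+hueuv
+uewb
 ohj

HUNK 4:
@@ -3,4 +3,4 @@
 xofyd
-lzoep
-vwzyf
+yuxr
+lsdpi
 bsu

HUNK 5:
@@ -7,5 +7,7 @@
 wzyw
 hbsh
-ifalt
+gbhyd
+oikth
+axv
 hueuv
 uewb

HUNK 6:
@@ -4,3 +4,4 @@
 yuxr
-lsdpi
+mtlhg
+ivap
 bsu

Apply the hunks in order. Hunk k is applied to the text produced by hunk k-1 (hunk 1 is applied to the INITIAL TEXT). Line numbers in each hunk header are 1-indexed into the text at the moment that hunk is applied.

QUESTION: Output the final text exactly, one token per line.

Answer: fgs
ehre
xofyd
yuxr
mtlhg
ivap
bsu
wzyw
hbsh
gbhyd
oikth
axv
hueuv
uewb
ohj
ewv

Derivation:
Hunk 1: at line 4 remove [qhxqo,tuux,vste] add [bsu,wzyw,mdgqu] -> 13 lines: fgs ehre xofyd lzoep vwzyf bsu wzyw mdgqu suszl vvtcg nugp ohj ewv
Hunk 2: at line 6 remove [mdgqu] add [hbsh] -> 13 lines: fgs ehre xofyd lzoep vwzyf bsu wzyw hbsh suszl vvtcg nugp ohj ewv
Hunk 3: at line 8 remove [suszl,vvtcg,nugp] add [ifalt,hueuv,uewb] -> 13 lines: fgs ehre xofyd lzoep vwzyf bsu wzyw hbsh ifalt hueuv uewb ohj ewv
Hunk 4: at line 3 remove [lzoep,vwzyf] add [yuxr,lsdpi] -> 13 lines: fgs ehre xofyd yuxr lsdpi bsu wzyw hbsh ifalt hueuv uewb ohj ewv
Hunk 5: at line 7 remove [ifalt] add [gbhyd,oikth,axv] -> 15 lines: fgs ehre xofyd yuxr lsdpi bsu wzyw hbsh gbhyd oikth axv hueuv uewb ohj ewv
Hunk 6: at line 4 remove [lsdpi] add [mtlhg,ivap] -> 16 lines: fgs ehre xofyd yuxr mtlhg ivap bsu wzyw hbsh gbhyd oikth axv hueuv uewb ohj ewv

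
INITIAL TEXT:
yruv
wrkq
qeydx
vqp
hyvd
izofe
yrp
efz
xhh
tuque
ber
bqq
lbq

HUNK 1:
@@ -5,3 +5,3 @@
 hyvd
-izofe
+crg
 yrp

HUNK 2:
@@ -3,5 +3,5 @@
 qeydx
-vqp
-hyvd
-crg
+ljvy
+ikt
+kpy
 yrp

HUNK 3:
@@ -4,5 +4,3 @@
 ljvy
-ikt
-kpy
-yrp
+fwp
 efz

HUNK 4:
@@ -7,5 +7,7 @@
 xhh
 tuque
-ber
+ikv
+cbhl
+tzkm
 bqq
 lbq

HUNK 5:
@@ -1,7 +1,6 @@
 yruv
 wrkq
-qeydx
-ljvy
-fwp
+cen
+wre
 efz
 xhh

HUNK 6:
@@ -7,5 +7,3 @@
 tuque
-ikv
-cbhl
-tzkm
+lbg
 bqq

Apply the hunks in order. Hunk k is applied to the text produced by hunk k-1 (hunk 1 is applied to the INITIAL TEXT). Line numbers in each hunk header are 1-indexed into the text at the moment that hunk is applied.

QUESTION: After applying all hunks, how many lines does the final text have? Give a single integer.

Answer: 10

Derivation:
Hunk 1: at line 5 remove [izofe] add [crg] -> 13 lines: yruv wrkq qeydx vqp hyvd crg yrp efz xhh tuque ber bqq lbq
Hunk 2: at line 3 remove [vqp,hyvd,crg] add [ljvy,ikt,kpy] -> 13 lines: yruv wrkq qeydx ljvy ikt kpy yrp efz xhh tuque ber bqq lbq
Hunk 3: at line 4 remove [ikt,kpy,yrp] add [fwp] -> 11 lines: yruv wrkq qeydx ljvy fwp efz xhh tuque ber bqq lbq
Hunk 4: at line 7 remove [ber] add [ikv,cbhl,tzkm] -> 13 lines: yruv wrkq qeydx ljvy fwp efz xhh tuque ikv cbhl tzkm bqq lbq
Hunk 5: at line 1 remove [qeydx,ljvy,fwp] add [cen,wre] -> 12 lines: yruv wrkq cen wre efz xhh tuque ikv cbhl tzkm bqq lbq
Hunk 6: at line 7 remove [ikv,cbhl,tzkm] add [lbg] -> 10 lines: yruv wrkq cen wre efz xhh tuque lbg bqq lbq
Final line count: 10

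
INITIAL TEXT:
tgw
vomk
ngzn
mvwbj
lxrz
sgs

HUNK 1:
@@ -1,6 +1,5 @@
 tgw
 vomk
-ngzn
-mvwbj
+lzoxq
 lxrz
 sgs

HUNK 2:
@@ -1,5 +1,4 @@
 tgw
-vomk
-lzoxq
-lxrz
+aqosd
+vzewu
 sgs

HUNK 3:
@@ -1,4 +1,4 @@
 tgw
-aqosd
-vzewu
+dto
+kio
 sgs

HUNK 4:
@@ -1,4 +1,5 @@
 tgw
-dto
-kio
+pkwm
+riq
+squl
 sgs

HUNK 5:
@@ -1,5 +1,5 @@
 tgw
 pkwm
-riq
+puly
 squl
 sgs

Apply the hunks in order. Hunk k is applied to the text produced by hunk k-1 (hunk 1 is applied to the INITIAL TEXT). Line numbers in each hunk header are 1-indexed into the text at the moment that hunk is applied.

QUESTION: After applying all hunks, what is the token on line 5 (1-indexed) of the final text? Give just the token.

Answer: sgs

Derivation:
Hunk 1: at line 1 remove [ngzn,mvwbj] add [lzoxq] -> 5 lines: tgw vomk lzoxq lxrz sgs
Hunk 2: at line 1 remove [vomk,lzoxq,lxrz] add [aqosd,vzewu] -> 4 lines: tgw aqosd vzewu sgs
Hunk 3: at line 1 remove [aqosd,vzewu] add [dto,kio] -> 4 lines: tgw dto kio sgs
Hunk 4: at line 1 remove [dto,kio] add [pkwm,riq,squl] -> 5 lines: tgw pkwm riq squl sgs
Hunk 5: at line 1 remove [riq] add [puly] -> 5 lines: tgw pkwm puly squl sgs
Final line 5: sgs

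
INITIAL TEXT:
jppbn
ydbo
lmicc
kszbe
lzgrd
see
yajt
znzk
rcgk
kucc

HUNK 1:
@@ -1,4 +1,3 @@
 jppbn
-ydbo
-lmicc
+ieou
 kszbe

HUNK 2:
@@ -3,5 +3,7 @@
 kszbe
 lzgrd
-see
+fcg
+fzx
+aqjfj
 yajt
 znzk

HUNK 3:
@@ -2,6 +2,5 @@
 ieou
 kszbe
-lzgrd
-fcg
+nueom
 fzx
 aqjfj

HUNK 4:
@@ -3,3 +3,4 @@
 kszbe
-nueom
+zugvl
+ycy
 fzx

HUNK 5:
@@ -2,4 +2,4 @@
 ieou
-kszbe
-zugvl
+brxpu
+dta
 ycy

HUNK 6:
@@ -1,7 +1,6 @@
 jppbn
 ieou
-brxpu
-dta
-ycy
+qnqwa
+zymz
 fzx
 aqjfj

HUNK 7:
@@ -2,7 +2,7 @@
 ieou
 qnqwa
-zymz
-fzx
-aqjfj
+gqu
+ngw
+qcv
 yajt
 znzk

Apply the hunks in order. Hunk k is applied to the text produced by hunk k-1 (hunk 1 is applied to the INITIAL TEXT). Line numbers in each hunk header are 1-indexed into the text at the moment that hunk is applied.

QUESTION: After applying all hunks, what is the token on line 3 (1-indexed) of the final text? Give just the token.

Answer: qnqwa

Derivation:
Hunk 1: at line 1 remove [ydbo,lmicc] add [ieou] -> 9 lines: jppbn ieou kszbe lzgrd see yajt znzk rcgk kucc
Hunk 2: at line 3 remove [see] add [fcg,fzx,aqjfj] -> 11 lines: jppbn ieou kszbe lzgrd fcg fzx aqjfj yajt znzk rcgk kucc
Hunk 3: at line 2 remove [lzgrd,fcg] add [nueom] -> 10 lines: jppbn ieou kszbe nueom fzx aqjfj yajt znzk rcgk kucc
Hunk 4: at line 3 remove [nueom] add [zugvl,ycy] -> 11 lines: jppbn ieou kszbe zugvl ycy fzx aqjfj yajt znzk rcgk kucc
Hunk 5: at line 2 remove [kszbe,zugvl] add [brxpu,dta] -> 11 lines: jppbn ieou brxpu dta ycy fzx aqjfj yajt znzk rcgk kucc
Hunk 6: at line 1 remove [brxpu,dta,ycy] add [qnqwa,zymz] -> 10 lines: jppbn ieou qnqwa zymz fzx aqjfj yajt znzk rcgk kucc
Hunk 7: at line 2 remove [zymz,fzx,aqjfj] add [gqu,ngw,qcv] -> 10 lines: jppbn ieou qnqwa gqu ngw qcv yajt znzk rcgk kucc
Final line 3: qnqwa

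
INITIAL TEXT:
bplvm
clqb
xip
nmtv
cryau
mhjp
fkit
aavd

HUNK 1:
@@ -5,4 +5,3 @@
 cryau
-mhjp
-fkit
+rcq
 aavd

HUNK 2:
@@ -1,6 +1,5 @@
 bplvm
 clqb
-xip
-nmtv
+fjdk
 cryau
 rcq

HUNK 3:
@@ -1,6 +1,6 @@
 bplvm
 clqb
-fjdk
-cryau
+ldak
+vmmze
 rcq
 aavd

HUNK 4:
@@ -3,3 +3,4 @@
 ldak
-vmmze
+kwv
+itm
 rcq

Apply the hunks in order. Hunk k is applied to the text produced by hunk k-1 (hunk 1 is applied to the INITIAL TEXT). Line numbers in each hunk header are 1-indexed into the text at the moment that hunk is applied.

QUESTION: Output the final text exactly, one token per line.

Answer: bplvm
clqb
ldak
kwv
itm
rcq
aavd

Derivation:
Hunk 1: at line 5 remove [mhjp,fkit] add [rcq] -> 7 lines: bplvm clqb xip nmtv cryau rcq aavd
Hunk 2: at line 1 remove [xip,nmtv] add [fjdk] -> 6 lines: bplvm clqb fjdk cryau rcq aavd
Hunk 3: at line 1 remove [fjdk,cryau] add [ldak,vmmze] -> 6 lines: bplvm clqb ldak vmmze rcq aavd
Hunk 4: at line 3 remove [vmmze] add [kwv,itm] -> 7 lines: bplvm clqb ldak kwv itm rcq aavd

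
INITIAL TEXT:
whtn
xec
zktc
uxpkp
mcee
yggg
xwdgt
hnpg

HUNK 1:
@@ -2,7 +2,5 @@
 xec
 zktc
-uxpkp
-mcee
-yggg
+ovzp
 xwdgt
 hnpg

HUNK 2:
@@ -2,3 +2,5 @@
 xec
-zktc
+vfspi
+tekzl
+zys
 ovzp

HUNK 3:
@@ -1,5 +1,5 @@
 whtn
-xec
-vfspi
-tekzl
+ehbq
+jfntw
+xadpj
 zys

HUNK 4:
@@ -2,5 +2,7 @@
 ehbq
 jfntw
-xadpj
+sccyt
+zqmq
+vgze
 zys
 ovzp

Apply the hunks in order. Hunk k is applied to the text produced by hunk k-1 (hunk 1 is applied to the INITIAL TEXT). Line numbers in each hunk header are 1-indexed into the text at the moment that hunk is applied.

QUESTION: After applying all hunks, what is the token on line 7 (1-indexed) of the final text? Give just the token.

Answer: zys

Derivation:
Hunk 1: at line 2 remove [uxpkp,mcee,yggg] add [ovzp] -> 6 lines: whtn xec zktc ovzp xwdgt hnpg
Hunk 2: at line 2 remove [zktc] add [vfspi,tekzl,zys] -> 8 lines: whtn xec vfspi tekzl zys ovzp xwdgt hnpg
Hunk 3: at line 1 remove [xec,vfspi,tekzl] add [ehbq,jfntw,xadpj] -> 8 lines: whtn ehbq jfntw xadpj zys ovzp xwdgt hnpg
Hunk 4: at line 2 remove [xadpj] add [sccyt,zqmq,vgze] -> 10 lines: whtn ehbq jfntw sccyt zqmq vgze zys ovzp xwdgt hnpg
Final line 7: zys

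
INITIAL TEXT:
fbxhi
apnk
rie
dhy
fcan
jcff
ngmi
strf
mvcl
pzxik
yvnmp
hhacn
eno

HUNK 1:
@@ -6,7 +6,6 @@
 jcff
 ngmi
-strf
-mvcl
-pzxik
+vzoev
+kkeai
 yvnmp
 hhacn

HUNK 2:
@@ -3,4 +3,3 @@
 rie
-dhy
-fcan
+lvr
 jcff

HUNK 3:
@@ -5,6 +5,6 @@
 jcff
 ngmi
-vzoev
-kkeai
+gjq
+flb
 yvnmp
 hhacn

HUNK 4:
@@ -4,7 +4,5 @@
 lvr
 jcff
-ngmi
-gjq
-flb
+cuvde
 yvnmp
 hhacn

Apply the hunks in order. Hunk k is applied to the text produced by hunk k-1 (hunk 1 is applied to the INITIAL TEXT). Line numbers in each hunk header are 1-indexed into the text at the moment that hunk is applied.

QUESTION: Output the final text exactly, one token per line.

Answer: fbxhi
apnk
rie
lvr
jcff
cuvde
yvnmp
hhacn
eno

Derivation:
Hunk 1: at line 6 remove [strf,mvcl,pzxik] add [vzoev,kkeai] -> 12 lines: fbxhi apnk rie dhy fcan jcff ngmi vzoev kkeai yvnmp hhacn eno
Hunk 2: at line 3 remove [dhy,fcan] add [lvr] -> 11 lines: fbxhi apnk rie lvr jcff ngmi vzoev kkeai yvnmp hhacn eno
Hunk 3: at line 5 remove [vzoev,kkeai] add [gjq,flb] -> 11 lines: fbxhi apnk rie lvr jcff ngmi gjq flb yvnmp hhacn eno
Hunk 4: at line 4 remove [ngmi,gjq,flb] add [cuvde] -> 9 lines: fbxhi apnk rie lvr jcff cuvde yvnmp hhacn eno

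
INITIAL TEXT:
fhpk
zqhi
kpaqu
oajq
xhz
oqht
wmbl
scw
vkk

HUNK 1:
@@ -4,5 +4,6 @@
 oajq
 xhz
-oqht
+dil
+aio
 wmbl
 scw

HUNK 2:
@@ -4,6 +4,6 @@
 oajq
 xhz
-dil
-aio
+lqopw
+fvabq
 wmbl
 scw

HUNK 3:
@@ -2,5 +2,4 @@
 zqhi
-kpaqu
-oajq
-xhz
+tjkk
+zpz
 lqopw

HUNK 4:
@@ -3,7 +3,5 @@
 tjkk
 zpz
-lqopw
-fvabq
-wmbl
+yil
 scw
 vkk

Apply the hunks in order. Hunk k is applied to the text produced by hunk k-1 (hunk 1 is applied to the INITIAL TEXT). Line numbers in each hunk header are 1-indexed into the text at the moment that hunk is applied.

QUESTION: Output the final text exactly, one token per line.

Answer: fhpk
zqhi
tjkk
zpz
yil
scw
vkk

Derivation:
Hunk 1: at line 4 remove [oqht] add [dil,aio] -> 10 lines: fhpk zqhi kpaqu oajq xhz dil aio wmbl scw vkk
Hunk 2: at line 4 remove [dil,aio] add [lqopw,fvabq] -> 10 lines: fhpk zqhi kpaqu oajq xhz lqopw fvabq wmbl scw vkk
Hunk 3: at line 2 remove [kpaqu,oajq,xhz] add [tjkk,zpz] -> 9 lines: fhpk zqhi tjkk zpz lqopw fvabq wmbl scw vkk
Hunk 4: at line 3 remove [lqopw,fvabq,wmbl] add [yil] -> 7 lines: fhpk zqhi tjkk zpz yil scw vkk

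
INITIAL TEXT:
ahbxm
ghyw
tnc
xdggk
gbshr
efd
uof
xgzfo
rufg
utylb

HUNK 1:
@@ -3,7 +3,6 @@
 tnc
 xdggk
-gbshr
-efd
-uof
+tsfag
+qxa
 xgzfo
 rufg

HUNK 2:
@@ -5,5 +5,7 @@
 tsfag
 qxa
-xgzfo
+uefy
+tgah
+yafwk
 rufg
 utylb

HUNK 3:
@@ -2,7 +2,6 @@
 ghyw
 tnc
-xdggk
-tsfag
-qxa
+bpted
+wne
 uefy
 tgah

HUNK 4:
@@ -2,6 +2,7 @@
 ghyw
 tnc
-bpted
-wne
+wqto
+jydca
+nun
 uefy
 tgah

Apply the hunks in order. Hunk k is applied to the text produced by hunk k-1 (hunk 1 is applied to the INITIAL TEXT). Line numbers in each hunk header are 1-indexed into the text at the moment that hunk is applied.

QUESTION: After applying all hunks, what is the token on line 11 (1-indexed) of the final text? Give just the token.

Answer: utylb

Derivation:
Hunk 1: at line 3 remove [gbshr,efd,uof] add [tsfag,qxa] -> 9 lines: ahbxm ghyw tnc xdggk tsfag qxa xgzfo rufg utylb
Hunk 2: at line 5 remove [xgzfo] add [uefy,tgah,yafwk] -> 11 lines: ahbxm ghyw tnc xdggk tsfag qxa uefy tgah yafwk rufg utylb
Hunk 3: at line 2 remove [xdggk,tsfag,qxa] add [bpted,wne] -> 10 lines: ahbxm ghyw tnc bpted wne uefy tgah yafwk rufg utylb
Hunk 4: at line 2 remove [bpted,wne] add [wqto,jydca,nun] -> 11 lines: ahbxm ghyw tnc wqto jydca nun uefy tgah yafwk rufg utylb
Final line 11: utylb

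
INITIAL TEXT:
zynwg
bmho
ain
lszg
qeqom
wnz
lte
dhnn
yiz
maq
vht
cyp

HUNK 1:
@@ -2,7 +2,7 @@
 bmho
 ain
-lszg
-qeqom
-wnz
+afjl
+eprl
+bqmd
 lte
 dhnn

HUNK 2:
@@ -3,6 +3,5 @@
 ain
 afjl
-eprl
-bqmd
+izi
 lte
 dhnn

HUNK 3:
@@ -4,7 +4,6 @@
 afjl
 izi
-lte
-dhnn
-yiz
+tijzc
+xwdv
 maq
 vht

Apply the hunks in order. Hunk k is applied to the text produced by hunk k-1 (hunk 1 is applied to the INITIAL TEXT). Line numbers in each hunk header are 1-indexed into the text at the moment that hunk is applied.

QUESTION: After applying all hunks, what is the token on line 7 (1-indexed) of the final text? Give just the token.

Answer: xwdv

Derivation:
Hunk 1: at line 2 remove [lszg,qeqom,wnz] add [afjl,eprl,bqmd] -> 12 lines: zynwg bmho ain afjl eprl bqmd lte dhnn yiz maq vht cyp
Hunk 2: at line 3 remove [eprl,bqmd] add [izi] -> 11 lines: zynwg bmho ain afjl izi lte dhnn yiz maq vht cyp
Hunk 3: at line 4 remove [lte,dhnn,yiz] add [tijzc,xwdv] -> 10 lines: zynwg bmho ain afjl izi tijzc xwdv maq vht cyp
Final line 7: xwdv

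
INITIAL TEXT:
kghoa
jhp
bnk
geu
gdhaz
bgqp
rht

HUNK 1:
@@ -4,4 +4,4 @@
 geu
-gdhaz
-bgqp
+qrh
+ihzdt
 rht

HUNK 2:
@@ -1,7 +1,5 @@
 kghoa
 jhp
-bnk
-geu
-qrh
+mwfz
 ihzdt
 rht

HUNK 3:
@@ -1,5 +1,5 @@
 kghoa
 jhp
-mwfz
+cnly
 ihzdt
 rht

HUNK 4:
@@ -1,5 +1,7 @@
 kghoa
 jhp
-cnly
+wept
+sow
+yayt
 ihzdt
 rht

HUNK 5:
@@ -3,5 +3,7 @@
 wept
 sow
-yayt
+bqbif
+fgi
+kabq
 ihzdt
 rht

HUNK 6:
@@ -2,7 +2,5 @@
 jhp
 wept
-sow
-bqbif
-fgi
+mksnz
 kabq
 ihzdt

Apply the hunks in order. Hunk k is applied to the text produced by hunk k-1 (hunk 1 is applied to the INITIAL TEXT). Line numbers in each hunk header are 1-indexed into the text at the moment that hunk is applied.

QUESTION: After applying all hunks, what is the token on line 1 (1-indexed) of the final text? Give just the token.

Answer: kghoa

Derivation:
Hunk 1: at line 4 remove [gdhaz,bgqp] add [qrh,ihzdt] -> 7 lines: kghoa jhp bnk geu qrh ihzdt rht
Hunk 2: at line 1 remove [bnk,geu,qrh] add [mwfz] -> 5 lines: kghoa jhp mwfz ihzdt rht
Hunk 3: at line 1 remove [mwfz] add [cnly] -> 5 lines: kghoa jhp cnly ihzdt rht
Hunk 4: at line 1 remove [cnly] add [wept,sow,yayt] -> 7 lines: kghoa jhp wept sow yayt ihzdt rht
Hunk 5: at line 3 remove [yayt] add [bqbif,fgi,kabq] -> 9 lines: kghoa jhp wept sow bqbif fgi kabq ihzdt rht
Hunk 6: at line 2 remove [sow,bqbif,fgi] add [mksnz] -> 7 lines: kghoa jhp wept mksnz kabq ihzdt rht
Final line 1: kghoa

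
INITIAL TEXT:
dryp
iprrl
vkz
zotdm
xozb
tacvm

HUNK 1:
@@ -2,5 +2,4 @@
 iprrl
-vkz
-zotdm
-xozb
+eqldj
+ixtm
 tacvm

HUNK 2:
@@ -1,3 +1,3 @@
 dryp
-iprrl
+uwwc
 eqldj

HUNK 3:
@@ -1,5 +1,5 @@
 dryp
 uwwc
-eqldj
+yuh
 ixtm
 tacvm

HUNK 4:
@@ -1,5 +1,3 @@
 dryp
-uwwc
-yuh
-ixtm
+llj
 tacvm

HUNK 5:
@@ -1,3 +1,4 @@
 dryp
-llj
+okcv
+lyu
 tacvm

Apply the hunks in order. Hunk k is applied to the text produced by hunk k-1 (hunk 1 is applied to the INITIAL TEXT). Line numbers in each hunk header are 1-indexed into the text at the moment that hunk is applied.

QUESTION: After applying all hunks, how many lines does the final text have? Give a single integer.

Hunk 1: at line 2 remove [vkz,zotdm,xozb] add [eqldj,ixtm] -> 5 lines: dryp iprrl eqldj ixtm tacvm
Hunk 2: at line 1 remove [iprrl] add [uwwc] -> 5 lines: dryp uwwc eqldj ixtm tacvm
Hunk 3: at line 1 remove [eqldj] add [yuh] -> 5 lines: dryp uwwc yuh ixtm tacvm
Hunk 4: at line 1 remove [uwwc,yuh,ixtm] add [llj] -> 3 lines: dryp llj tacvm
Hunk 5: at line 1 remove [llj] add [okcv,lyu] -> 4 lines: dryp okcv lyu tacvm
Final line count: 4

Answer: 4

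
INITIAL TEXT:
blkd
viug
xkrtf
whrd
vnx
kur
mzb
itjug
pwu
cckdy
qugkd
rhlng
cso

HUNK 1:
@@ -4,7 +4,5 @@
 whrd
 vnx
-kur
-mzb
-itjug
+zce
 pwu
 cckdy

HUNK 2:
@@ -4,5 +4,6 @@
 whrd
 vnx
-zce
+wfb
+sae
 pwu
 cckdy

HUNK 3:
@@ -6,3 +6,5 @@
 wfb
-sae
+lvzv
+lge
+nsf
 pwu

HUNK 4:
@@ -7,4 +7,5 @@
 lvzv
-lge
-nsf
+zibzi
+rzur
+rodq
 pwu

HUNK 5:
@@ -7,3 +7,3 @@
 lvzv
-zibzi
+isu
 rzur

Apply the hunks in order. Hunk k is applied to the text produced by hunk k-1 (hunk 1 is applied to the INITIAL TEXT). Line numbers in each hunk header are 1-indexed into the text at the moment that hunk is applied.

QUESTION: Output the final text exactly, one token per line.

Hunk 1: at line 4 remove [kur,mzb,itjug] add [zce] -> 11 lines: blkd viug xkrtf whrd vnx zce pwu cckdy qugkd rhlng cso
Hunk 2: at line 4 remove [zce] add [wfb,sae] -> 12 lines: blkd viug xkrtf whrd vnx wfb sae pwu cckdy qugkd rhlng cso
Hunk 3: at line 6 remove [sae] add [lvzv,lge,nsf] -> 14 lines: blkd viug xkrtf whrd vnx wfb lvzv lge nsf pwu cckdy qugkd rhlng cso
Hunk 4: at line 7 remove [lge,nsf] add [zibzi,rzur,rodq] -> 15 lines: blkd viug xkrtf whrd vnx wfb lvzv zibzi rzur rodq pwu cckdy qugkd rhlng cso
Hunk 5: at line 7 remove [zibzi] add [isu] -> 15 lines: blkd viug xkrtf whrd vnx wfb lvzv isu rzur rodq pwu cckdy qugkd rhlng cso

Answer: blkd
viug
xkrtf
whrd
vnx
wfb
lvzv
isu
rzur
rodq
pwu
cckdy
qugkd
rhlng
cso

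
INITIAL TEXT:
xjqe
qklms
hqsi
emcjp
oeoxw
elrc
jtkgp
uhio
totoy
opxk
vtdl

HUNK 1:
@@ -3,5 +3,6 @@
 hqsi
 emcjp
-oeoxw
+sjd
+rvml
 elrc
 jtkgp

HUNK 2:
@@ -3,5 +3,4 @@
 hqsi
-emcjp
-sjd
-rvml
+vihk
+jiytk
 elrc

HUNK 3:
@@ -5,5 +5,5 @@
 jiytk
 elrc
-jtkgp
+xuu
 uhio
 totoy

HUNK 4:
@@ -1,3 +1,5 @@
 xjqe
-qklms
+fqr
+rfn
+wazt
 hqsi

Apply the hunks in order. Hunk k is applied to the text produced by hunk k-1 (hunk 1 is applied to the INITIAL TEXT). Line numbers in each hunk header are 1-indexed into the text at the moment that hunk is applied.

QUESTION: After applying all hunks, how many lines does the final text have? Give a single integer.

Answer: 13

Derivation:
Hunk 1: at line 3 remove [oeoxw] add [sjd,rvml] -> 12 lines: xjqe qklms hqsi emcjp sjd rvml elrc jtkgp uhio totoy opxk vtdl
Hunk 2: at line 3 remove [emcjp,sjd,rvml] add [vihk,jiytk] -> 11 lines: xjqe qklms hqsi vihk jiytk elrc jtkgp uhio totoy opxk vtdl
Hunk 3: at line 5 remove [jtkgp] add [xuu] -> 11 lines: xjqe qklms hqsi vihk jiytk elrc xuu uhio totoy opxk vtdl
Hunk 4: at line 1 remove [qklms] add [fqr,rfn,wazt] -> 13 lines: xjqe fqr rfn wazt hqsi vihk jiytk elrc xuu uhio totoy opxk vtdl
Final line count: 13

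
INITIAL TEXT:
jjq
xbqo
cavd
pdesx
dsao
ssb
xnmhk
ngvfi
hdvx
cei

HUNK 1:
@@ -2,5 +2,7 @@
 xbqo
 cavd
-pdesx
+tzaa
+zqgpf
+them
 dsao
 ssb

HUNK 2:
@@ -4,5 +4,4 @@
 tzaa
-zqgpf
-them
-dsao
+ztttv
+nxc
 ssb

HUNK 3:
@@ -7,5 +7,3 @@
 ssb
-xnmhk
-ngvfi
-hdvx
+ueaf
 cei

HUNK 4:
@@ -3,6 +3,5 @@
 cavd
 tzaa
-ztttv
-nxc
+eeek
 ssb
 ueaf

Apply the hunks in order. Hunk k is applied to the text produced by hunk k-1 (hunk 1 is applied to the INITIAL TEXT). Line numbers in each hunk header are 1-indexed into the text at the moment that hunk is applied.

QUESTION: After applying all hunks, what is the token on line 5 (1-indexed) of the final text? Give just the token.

Answer: eeek

Derivation:
Hunk 1: at line 2 remove [pdesx] add [tzaa,zqgpf,them] -> 12 lines: jjq xbqo cavd tzaa zqgpf them dsao ssb xnmhk ngvfi hdvx cei
Hunk 2: at line 4 remove [zqgpf,them,dsao] add [ztttv,nxc] -> 11 lines: jjq xbqo cavd tzaa ztttv nxc ssb xnmhk ngvfi hdvx cei
Hunk 3: at line 7 remove [xnmhk,ngvfi,hdvx] add [ueaf] -> 9 lines: jjq xbqo cavd tzaa ztttv nxc ssb ueaf cei
Hunk 4: at line 3 remove [ztttv,nxc] add [eeek] -> 8 lines: jjq xbqo cavd tzaa eeek ssb ueaf cei
Final line 5: eeek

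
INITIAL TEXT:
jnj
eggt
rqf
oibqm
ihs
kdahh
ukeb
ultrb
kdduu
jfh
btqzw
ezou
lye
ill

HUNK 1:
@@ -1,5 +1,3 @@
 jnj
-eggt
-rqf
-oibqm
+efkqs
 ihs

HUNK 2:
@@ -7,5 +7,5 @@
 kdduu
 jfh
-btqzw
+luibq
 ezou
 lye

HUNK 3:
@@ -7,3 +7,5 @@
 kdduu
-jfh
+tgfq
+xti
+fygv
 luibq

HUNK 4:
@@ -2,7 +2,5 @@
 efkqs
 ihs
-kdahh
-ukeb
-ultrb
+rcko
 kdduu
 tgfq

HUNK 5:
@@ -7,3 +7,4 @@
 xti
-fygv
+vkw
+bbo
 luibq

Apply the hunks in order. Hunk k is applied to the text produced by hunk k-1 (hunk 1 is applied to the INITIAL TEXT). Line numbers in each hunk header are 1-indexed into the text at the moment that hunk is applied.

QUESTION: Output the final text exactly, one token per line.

Answer: jnj
efkqs
ihs
rcko
kdduu
tgfq
xti
vkw
bbo
luibq
ezou
lye
ill

Derivation:
Hunk 1: at line 1 remove [eggt,rqf,oibqm] add [efkqs] -> 12 lines: jnj efkqs ihs kdahh ukeb ultrb kdduu jfh btqzw ezou lye ill
Hunk 2: at line 7 remove [btqzw] add [luibq] -> 12 lines: jnj efkqs ihs kdahh ukeb ultrb kdduu jfh luibq ezou lye ill
Hunk 3: at line 7 remove [jfh] add [tgfq,xti,fygv] -> 14 lines: jnj efkqs ihs kdahh ukeb ultrb kdduu tgfq xti fygv luibq ezou lye ill
Hunk 4: at line 2 remove [kdahh,ukeb,ultrb] add [rcko] -> 12 lines: jnj efkqs ihs rcko kdduu tgfq xti fygv luibq ezou lye ill
Hunk 5: at line 7 remove [fygv] add [vkw,bbo] -> 13 lines: jnj efkqs ihs rcko kdduu tgfq xti vkw bbo luibq ezou lye ill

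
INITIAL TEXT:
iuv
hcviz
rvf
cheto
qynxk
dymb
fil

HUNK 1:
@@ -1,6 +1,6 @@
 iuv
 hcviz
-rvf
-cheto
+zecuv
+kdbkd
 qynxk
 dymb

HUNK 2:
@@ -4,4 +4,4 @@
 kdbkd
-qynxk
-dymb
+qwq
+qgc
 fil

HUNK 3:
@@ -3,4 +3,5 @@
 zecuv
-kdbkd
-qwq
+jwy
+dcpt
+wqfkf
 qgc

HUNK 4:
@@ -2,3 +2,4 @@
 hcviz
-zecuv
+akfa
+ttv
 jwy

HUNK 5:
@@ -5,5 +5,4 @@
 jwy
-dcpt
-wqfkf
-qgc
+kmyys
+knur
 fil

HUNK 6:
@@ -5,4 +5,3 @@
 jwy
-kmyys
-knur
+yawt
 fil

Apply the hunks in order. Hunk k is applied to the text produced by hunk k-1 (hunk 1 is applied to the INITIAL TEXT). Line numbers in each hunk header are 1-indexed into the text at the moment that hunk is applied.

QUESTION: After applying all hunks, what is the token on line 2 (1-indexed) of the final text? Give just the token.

Hunk 1: at line 1 remove [rvf,cheto] add [zecuv,kdbkd] -> 7 lines: iuv hcviz zecuv kdbkd qynxk dymb fil
Hunk 2: at line 4 remove [qynxk,dymb] add [qwq,qgc] -> 7 lines: iuv hcviz zecuv kdbkd qwq qgc fil
Hunk 3: at line 3 remove [kdbkd,qwq] add [jwy,dcpt,wqfkf] -> 8 lines: iuv hcviz zecuv jwy dcpt wqfkf qgc fil
Hunk 4: at line 2 remove [zecuv] add [akfa,ttv] -> 9 lines: iuv hcviz akfa ttv jwy dcpt wqfkf qgc fil
Hunk 5: at line 5 remove [dcpt,wqfkf,qgc] add [kmyys,knur] -> 8 lines: iuv hcviz akfa ttv jwy kmyys knur fil
Hunk 6: at line 5 remove [kmyys,knur] add [yawt] -> 7 lines: iuv hcviz akfa ttv jwy yawt fil
Final line 2: hcviz

Answer: hcviz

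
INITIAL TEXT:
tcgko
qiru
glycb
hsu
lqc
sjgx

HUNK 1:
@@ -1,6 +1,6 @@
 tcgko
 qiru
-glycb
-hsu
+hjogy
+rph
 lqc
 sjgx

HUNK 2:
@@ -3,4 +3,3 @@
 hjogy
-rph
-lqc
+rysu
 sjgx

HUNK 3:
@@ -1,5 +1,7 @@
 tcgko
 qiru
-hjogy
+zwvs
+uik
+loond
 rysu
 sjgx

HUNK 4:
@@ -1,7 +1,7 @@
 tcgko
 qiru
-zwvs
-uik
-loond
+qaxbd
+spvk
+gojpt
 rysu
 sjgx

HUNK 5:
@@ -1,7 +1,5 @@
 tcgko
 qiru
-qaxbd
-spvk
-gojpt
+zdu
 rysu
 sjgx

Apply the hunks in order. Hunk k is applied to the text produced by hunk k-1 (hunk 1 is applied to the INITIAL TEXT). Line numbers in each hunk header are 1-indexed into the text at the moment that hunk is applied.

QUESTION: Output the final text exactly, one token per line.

Answer: tcgko
qiru
zdu
rysu
sjgx

Derivation:
Hunk 1: at line 1 remove [glycb,hsu] add [hjogy,rph] -> 6 lines: tcgko qiru hjogy rph lqc sjgx
Hunk 2: at line 3 remove [rph,lqc] add [rysu] -> 5 lines: tcgko qiru hjogy rysu sjgx
Hunk 3: at line 1 remove [hjogy] add [zwvs,uik,loond] -> 7 lines: tcgko qiru zwvs uik loond rysu sjgx
Hunk 4: at line 1 remove [zwvs,uik,loond] add [qaxbd,spvk,gojpt] -> 7 lines: tcgko qiru qaxbd spvk gojpt rysu sjgx
Hunk 5: at line 1 remove [qaxbd,spvk,gojpt] add [zdu] -> 5 lines: tcgko qiru zdu rysu sjgx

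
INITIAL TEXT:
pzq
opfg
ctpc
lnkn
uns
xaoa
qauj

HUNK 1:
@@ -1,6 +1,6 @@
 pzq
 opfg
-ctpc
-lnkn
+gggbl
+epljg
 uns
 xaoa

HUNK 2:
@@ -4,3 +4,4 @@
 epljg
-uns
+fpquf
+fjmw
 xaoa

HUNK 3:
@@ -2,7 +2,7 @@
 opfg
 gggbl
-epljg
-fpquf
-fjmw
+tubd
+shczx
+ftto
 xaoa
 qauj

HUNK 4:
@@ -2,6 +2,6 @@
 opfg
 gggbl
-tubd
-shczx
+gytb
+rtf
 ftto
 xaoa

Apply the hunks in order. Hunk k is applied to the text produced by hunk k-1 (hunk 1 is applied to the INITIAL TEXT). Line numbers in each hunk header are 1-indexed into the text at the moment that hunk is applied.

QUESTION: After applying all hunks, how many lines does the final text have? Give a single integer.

Answer: 8

Derivation:
Hunk 1: at line 1 remove [ctpc,lnkn] add [gggbl,epljg] -> 7 lines: pzq opfg gggbl epljg uns xaoa qauj
Hunk 2: at line 4 remove [uns] add [fpquf,fjmw] -> 8 lines: pzq opfg gggbl epljg fpquf fjmw xaoa qauj
Hunk 3: at line 2 remove [epljg,fpquf,fjmw] add [tubd,shczx,ftto] -> 8 lines: pzq opfg gggbl tubd shczx ftto xaoa qauj
Hunk 4: at line 2 remove [tubd,shczx] add [gytb,rtf] -> 8 lines: pzq opfg gggbl gytb rtf ftto xaoa qauj
Final line count: 8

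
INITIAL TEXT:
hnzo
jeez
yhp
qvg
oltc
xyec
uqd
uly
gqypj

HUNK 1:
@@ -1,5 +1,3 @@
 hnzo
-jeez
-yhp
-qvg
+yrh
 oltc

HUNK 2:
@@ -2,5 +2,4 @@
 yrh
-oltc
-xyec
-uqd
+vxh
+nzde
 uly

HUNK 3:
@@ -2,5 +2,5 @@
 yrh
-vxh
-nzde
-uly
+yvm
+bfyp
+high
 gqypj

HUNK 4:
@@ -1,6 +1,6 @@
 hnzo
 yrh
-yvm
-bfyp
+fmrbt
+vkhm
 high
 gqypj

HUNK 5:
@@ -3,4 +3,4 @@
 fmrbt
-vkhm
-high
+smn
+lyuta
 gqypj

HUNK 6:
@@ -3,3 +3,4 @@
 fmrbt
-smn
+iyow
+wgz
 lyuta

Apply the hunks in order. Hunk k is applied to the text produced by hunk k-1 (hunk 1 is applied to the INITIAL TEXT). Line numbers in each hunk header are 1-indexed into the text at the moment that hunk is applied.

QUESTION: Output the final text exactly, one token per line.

Hunk 1: at line 1 remove [jeez,yhp,qvg] add [yrh] -> 7 lines: hnzo yrh oltc xyec uqd uly gqypj
Hunk 2: at line 2 remove [oltc,xyec,uqd] add [vxh,nzde] -> 6 lines: hnzo yrh vxh nzde uly gqypj
Hunk 3: at line 2 remove [vxh,nzde,uly] add [yvm,bfyp,high] -> 6 lines: hnzo yrh yvm bfyp high gqypj
Hunk 4: at line 1 remove [yvm,bfyp] add [fmrbt,vkhm] -> 6 lines: hnzo yrh fmrbt vkhm high gqypj
Hunk 5: at line 3 remove [vkhm,high] add [smn,lyuta] -> 6 lines: hnzo yrh fmrbt smn lyuta gqypj
Hunk 6: at line 3 remove [smn] add [iyow,wgz] -> 7 lines: hnzo yrh fmrbt iyow wgz lyuta gqypj

Answer: hnzo
yrh
fmrbt
iyow
wgz
lyuta
gqypj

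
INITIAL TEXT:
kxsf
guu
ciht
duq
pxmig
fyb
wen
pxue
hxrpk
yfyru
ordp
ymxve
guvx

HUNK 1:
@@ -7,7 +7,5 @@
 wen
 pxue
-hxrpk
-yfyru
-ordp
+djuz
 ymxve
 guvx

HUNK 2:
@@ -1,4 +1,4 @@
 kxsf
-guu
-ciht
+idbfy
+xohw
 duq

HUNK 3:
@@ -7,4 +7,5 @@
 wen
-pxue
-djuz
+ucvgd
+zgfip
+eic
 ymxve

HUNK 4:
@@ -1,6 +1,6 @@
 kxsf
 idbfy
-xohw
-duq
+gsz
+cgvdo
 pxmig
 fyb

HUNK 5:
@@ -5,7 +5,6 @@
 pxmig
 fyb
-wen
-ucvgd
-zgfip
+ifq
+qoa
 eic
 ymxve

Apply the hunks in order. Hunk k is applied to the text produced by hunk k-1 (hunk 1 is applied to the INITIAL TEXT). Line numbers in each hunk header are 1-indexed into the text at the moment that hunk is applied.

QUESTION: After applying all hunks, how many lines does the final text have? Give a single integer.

Answer: 11

Derivation:
Hunk 1: at line 7 remove [hxrpk,yfyru,ordp] add [djuz] -> 11 lines: kxsf guu ciht duq pxmig fyb wen pxue djuz ymxve guvx
Hunk 2: at line 1 remove [guu,ciht] add [idbfy,xohw] -> 11 lines: kxsf idbfy xohw duq pxmig fyb wen pxue djuz ymxve guvx
Hunk 3: at line 7 remove [pxue,djuz] add [ucvgd,zgfip,eic] -> 12 lines: kxsf idbfy xohw duq pxmig fyb wen ucvgd zgfip eic ymxve guvx
Hunk 4: at line 1 remove [xohw,duq] add [gsz,cgvdo] -> 12 lines: kxsf idbfy gsz cgvdo pxmig fyb wen ucvgd zgfip eic ymxve guvx
Hunk 5: at line 5 remove [wen,ucvgd,zgfip] add [ifq,qoa] -> 11 lines: kxsf idbfy gsz cgvdo pxmig fyb ifq qoa eic ymxve guvx
Final line count: 11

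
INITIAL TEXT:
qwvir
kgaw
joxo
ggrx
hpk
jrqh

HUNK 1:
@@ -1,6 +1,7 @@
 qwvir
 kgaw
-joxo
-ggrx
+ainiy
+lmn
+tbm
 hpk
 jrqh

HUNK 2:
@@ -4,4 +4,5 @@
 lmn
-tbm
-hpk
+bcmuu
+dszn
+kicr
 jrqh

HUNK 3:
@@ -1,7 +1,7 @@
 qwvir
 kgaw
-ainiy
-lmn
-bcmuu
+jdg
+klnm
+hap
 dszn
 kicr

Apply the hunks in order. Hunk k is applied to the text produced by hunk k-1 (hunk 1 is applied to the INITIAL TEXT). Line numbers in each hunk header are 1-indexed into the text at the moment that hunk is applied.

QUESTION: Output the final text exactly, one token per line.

Answer: qwvir
kgaw
jdg
klnm
hap
dszn
kicr
jrqh

Derivation:
Hunk 1: at line 1 remove [joxo,ggrx] add [ainiy,lmn,tbm] -> 7 lines: qwvir kgaw ainiy lmn tbm hpk jrqh
Hunk 2: at line 4 remove [tbm,hpk] add [bcmuu,dszn,kicr] -> 8 lines: qwvir kgaw ainiy lmn bcmuu dszn kicr jrqh
Hunk 3: at line 1 remove [ainiy,lmn,bcmuu] add [jdg,klnm,hap] -> 8 lines: qwvir kgaw jdg klnm hap dszn kicr jrqh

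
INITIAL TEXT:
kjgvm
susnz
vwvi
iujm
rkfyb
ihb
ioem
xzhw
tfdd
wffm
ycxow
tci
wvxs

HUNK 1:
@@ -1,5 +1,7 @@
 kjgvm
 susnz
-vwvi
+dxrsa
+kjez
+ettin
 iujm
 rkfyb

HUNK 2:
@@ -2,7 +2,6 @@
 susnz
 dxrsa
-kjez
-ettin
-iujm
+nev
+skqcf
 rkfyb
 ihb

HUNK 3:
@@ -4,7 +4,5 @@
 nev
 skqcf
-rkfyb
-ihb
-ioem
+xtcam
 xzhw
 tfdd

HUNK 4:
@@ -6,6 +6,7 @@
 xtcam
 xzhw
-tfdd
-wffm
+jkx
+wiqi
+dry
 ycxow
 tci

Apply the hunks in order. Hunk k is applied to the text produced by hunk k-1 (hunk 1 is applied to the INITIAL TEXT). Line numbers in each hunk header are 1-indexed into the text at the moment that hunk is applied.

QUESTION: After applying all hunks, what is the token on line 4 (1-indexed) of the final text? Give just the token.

Hunk 1: at line 1 remove [vwvi] add [dxrsa,kjez,ettin] -> 15 lines: kjgvm susnz dxrsa kjez ettin iujm rkfyb ihb ioem xzhw tfdd wffm ycxow tci wvxs
Hunk 2: at line 2 remove [kjez,ettin,iujm] add [nev,skqcf] -> 14 lines: kjgvm susnz dxrsa nev skqcf rkfyb ihb ioem xzhw tfdd wffm ycxow tci wvxs
Hunk 3: at line 4 remove [rkfyb,ihb,ioem] add [xtcam] -> 12 lines: kjgvm susnz dxrsa nev skqcf xtcam xzhw tfdd wffm ycxow tci wvxs
Hunk 4: at line 6 remove [tfdd,wffm] add [jkx,wiqi,dry] -> 13 lines: kjgvm susnz dxrsa nev skqcf xtcam xzhw jkx wiqi dry ycxow tci wvxs
Final line 4: nev

Answer: nev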